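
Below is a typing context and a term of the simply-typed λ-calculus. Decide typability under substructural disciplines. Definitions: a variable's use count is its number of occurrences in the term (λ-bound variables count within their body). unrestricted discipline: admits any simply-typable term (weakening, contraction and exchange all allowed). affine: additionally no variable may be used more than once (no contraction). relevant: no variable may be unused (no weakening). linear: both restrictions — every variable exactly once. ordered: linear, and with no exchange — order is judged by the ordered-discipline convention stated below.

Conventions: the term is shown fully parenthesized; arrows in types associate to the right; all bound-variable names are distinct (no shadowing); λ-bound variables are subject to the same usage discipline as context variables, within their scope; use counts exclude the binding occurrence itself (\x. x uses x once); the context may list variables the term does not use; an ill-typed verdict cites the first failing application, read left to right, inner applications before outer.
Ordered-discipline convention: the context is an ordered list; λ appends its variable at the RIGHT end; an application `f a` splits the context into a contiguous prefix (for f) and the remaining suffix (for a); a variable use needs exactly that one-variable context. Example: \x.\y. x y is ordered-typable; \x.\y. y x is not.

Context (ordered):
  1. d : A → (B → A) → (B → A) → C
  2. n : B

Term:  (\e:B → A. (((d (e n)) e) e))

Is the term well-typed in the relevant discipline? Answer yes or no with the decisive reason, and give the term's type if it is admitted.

yes — d, n, e: all used, weakening unneeded; term : (B → A) → C
usage: d: 1×, n: 1×, e (λ-bound): 3×
order of uses: d, e, n, e, e
typing: the term checks, with type (B → A) → C
summary: ordered ✗, linear ✗, affine ✗, relevant ✓, unrestricted ✓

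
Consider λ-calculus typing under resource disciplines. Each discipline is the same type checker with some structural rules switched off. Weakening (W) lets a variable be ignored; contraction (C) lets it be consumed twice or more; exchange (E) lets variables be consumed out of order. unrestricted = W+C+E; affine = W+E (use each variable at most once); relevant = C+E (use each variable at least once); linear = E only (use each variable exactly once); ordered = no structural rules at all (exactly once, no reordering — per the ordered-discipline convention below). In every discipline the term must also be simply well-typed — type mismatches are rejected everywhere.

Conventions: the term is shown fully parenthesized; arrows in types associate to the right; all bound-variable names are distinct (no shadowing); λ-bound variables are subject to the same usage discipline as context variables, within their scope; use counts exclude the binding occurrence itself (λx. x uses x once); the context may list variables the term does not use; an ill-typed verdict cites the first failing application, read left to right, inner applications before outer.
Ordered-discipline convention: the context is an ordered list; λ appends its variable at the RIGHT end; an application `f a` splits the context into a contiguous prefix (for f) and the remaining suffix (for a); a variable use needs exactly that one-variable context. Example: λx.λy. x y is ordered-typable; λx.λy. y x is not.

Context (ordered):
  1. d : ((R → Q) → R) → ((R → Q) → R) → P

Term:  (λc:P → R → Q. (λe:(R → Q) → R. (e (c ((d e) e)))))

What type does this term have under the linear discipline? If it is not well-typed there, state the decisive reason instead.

not well-typed under linear — e ×3 used more than once (contraction)
use counts: d=1, c [bound]=1, e [bound]=3
order of uses: e, c, d, e, e
typing: well-typed — term : (P → R → Q) → ((R → Q) → R) → R
summary: ordered ✗; linear ✗; affine ✗; relevant ✓; unrestricted ✓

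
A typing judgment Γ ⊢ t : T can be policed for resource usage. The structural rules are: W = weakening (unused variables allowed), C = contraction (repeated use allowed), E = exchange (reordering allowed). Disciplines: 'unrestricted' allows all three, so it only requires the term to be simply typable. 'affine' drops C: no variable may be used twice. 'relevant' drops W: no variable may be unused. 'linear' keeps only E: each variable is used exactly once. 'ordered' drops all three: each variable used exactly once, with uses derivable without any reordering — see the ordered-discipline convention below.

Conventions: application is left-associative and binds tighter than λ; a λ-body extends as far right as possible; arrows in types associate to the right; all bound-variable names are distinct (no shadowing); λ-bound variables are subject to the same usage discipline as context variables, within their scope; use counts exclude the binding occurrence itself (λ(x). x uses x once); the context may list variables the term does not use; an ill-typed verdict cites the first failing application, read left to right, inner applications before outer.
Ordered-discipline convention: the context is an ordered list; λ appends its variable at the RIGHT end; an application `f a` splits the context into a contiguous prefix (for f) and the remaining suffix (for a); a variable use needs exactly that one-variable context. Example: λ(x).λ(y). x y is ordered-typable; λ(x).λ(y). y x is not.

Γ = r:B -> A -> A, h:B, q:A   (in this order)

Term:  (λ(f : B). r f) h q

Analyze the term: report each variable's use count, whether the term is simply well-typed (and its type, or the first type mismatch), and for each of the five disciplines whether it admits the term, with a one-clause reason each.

usage: r: 1, h: 1, q: 1, f [bound]: 1
uses in reading order: r, f, h, q
typing: well-typed at A
ordered: ✓, single-use (r, h, q, f), ordered derivation ok
linear: ✓, r, h, q, f: one use apiece
affine: ✓, at most one use each (r, h, q, f)
relevant: ✓, r, h, q, f: all used, weakening unneeded
unrestricted: ✓, type-checks (A) and nothing is barred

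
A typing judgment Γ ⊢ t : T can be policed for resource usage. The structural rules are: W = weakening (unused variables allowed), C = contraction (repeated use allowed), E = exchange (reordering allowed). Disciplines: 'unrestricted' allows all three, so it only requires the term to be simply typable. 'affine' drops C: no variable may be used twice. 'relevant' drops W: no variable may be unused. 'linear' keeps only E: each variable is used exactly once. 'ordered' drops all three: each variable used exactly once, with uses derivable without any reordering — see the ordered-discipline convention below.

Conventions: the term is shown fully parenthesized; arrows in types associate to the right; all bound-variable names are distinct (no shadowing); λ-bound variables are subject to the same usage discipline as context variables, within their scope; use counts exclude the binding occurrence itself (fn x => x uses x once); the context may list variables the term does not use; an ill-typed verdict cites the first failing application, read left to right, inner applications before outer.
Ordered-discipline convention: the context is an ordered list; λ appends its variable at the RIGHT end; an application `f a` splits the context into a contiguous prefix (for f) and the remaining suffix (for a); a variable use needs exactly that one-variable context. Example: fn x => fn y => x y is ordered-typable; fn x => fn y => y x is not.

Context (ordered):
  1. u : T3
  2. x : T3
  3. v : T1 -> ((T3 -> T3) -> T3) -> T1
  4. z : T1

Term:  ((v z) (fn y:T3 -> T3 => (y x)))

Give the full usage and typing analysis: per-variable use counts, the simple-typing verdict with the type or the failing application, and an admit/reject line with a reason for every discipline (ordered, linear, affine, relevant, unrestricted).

usage: u: 0, x: 1, v: 1, z: 1, y (bound): 1
uses in reading order: v, z, y, x
typing: well-typed — term : T1
ordered ✗ (u left unused)
linear ✗ (u left unused)
affine ✓ (no duplicate uses among u, x, v, z, y)
relevant ✗ (u left unused)
unrestricted ✓ (simply typable at T1; W, C, E all held)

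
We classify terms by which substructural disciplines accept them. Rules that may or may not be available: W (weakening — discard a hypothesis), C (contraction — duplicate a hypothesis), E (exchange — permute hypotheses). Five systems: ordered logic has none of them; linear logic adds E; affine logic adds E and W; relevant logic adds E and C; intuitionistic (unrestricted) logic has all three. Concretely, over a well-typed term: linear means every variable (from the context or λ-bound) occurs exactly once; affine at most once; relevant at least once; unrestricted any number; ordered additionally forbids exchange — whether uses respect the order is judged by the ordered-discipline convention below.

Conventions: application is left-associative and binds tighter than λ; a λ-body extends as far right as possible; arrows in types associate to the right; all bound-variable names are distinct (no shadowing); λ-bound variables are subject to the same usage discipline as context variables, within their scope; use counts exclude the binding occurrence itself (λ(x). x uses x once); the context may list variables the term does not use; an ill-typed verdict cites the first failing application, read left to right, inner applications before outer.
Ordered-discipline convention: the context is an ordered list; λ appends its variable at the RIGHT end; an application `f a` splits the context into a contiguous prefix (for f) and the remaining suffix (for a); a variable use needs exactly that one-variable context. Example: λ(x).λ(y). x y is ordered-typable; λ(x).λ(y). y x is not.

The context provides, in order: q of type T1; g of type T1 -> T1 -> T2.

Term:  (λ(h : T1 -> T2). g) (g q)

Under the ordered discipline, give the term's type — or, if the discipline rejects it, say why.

not well-typed under ordered — needs contraction — g ×2; h left unused
usage: q ×1; g ×2; h (λ-bound) ×0
use order (left to right): g, g, q
typing: the term checks, with type T1 -> T1 -> T2
all disciplines: ordered ✗ | linear ✗ | affine ✗ | relevant ✗ | unrestricted ✓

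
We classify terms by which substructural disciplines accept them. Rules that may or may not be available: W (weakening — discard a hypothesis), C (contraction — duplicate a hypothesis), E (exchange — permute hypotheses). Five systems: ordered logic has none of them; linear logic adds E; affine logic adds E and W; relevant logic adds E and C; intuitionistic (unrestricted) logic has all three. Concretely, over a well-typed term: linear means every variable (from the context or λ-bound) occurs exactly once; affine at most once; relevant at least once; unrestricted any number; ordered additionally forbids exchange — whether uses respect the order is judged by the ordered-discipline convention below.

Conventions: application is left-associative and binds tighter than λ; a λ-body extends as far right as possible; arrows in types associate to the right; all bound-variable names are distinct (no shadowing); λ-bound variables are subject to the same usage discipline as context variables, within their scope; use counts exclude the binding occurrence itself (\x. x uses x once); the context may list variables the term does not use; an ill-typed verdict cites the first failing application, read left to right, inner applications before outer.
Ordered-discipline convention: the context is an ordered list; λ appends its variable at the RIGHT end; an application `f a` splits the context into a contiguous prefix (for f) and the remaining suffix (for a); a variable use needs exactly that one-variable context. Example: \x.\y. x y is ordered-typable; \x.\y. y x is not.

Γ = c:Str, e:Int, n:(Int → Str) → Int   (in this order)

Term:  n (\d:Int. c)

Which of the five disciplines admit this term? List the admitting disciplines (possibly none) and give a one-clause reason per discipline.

admitted by: affine, unrestricted
use counts: c ×1; e ×0; n ×1; d (λ-bound) ×0
left-to-right use order: n, c
typing: well-typed — term : Int
ordered: ✗, unused: e, d — weakening required
linear: ✗, unused: e, d — weakening required
affine: ✓, none of c, e, n, d used more than once
relevant: ✗, unused: e, d — weakening required
unrestricted: ✓, well-typed at Int; no restrictions here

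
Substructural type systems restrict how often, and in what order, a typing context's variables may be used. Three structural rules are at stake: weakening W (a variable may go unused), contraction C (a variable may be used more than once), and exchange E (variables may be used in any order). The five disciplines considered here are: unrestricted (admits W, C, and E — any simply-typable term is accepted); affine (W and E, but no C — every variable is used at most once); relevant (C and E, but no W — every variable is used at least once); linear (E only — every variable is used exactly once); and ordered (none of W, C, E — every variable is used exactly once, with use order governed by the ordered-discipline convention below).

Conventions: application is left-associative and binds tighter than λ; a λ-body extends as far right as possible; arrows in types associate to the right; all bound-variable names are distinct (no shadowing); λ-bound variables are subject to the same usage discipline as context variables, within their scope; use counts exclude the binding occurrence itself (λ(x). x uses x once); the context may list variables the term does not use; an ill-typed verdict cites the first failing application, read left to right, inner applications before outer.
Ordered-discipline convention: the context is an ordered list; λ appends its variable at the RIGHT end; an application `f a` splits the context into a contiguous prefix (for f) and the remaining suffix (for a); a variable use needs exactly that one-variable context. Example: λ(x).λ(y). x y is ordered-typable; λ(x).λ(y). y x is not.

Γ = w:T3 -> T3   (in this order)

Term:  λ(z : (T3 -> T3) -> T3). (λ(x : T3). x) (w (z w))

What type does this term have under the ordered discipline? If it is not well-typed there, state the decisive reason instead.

not well-typed under ordered — uses contraction: w ×2
use counts: w: 2×, z (bound): 1×, x (bound): 1×
use order (left to right): x, w, z, w
typing: ✓ — ((T3 -> T3) -> T3) -> T3
across the five disciplines: ordered ✗, linear ✗, affine ✗, relevant ✓, unrestricted ✓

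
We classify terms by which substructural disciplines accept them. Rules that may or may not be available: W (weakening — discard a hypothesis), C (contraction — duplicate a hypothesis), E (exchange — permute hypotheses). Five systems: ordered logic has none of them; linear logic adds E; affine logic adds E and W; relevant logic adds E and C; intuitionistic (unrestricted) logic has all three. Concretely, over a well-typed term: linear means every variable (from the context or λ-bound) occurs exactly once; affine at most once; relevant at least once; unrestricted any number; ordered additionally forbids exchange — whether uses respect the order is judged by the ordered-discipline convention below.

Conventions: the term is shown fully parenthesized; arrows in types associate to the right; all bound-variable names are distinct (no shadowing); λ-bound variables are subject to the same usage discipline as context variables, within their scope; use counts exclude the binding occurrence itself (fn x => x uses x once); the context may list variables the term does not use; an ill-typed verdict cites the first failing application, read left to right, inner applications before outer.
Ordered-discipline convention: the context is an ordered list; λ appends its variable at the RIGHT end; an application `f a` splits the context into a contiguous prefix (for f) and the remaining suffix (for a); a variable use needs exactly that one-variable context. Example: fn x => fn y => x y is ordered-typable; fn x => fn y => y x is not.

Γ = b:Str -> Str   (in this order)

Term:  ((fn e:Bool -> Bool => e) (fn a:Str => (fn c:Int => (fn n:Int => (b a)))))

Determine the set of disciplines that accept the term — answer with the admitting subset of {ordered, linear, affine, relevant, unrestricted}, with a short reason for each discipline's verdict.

admitting disciplines: none
variable uses: b: 1; e (bound): 1; a (bound): 1; c (bound): 0; n (bound): 0
order of uses: e, b, a
typing: ill-typed: an argument Str -> Int -> Int -> Str mismatches the expected Bool -> Bool
ordered: ✗, not simply typable
linear: ✗, fails simple typing
affine: ✗, a type mismatch blocks all five
relevant: ✗, the type mismatch rejects it
unrestricted: ✗, not simply typable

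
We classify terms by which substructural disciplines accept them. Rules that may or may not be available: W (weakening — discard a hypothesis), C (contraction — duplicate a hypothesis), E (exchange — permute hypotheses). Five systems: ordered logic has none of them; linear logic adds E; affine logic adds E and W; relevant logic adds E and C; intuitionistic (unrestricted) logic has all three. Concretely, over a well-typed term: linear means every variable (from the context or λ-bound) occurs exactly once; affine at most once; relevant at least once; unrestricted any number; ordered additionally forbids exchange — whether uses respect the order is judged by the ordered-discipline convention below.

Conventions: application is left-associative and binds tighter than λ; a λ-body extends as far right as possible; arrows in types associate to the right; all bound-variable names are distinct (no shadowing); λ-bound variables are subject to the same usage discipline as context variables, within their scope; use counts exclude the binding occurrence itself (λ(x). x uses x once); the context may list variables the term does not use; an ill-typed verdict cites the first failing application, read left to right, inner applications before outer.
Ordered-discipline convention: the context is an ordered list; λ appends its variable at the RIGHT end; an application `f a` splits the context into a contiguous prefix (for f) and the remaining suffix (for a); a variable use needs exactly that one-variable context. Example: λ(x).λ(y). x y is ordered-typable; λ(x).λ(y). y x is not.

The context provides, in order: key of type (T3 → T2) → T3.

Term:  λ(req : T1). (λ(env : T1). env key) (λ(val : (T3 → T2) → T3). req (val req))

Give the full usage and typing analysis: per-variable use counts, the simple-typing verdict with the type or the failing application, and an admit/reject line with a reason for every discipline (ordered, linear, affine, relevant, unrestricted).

variable uses: key=1, req (bound)=2, env (bound)=1, val (bound)=1
use order (left to right): env, key, req, val, req
typing: ill-typed: non-arrow in function slot: T1
ordered: ✗ — not simply typable
linear: ✗ — fails simple typing
affine: ✗ — a type mismatch blocks all five
relevant: ✗ — the type mismatch rejects it
unrestricted: ✗ — not simply typable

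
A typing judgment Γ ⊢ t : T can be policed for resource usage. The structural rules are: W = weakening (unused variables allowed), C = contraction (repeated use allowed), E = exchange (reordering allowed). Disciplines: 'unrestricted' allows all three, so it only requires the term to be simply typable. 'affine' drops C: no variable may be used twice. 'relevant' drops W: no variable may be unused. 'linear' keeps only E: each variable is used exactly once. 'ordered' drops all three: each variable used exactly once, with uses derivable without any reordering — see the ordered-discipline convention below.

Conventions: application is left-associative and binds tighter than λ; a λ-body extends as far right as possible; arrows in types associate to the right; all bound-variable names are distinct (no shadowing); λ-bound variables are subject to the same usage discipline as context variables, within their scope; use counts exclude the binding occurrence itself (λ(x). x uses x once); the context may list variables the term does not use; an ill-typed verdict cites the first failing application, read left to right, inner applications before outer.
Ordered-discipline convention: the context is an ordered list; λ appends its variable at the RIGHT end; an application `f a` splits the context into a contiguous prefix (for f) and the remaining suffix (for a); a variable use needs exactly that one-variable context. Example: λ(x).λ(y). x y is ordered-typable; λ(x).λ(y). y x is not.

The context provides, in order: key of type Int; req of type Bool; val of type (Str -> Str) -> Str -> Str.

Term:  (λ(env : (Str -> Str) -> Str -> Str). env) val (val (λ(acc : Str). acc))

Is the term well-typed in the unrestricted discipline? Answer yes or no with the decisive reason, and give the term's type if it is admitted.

yes — typability at Str -> Str is all that's needed; term : Str -> Str
use counts: key: 0×, req: 0×, val: 2×, env (bound): 1×, acc (bound): 1×
order of uses: env, val, val, acc
typing: ✓ — Str -> Str
all disciplines: ordered ✗ · linear ✗ · affine ✗ · relevant ✗ · unrestricted ✓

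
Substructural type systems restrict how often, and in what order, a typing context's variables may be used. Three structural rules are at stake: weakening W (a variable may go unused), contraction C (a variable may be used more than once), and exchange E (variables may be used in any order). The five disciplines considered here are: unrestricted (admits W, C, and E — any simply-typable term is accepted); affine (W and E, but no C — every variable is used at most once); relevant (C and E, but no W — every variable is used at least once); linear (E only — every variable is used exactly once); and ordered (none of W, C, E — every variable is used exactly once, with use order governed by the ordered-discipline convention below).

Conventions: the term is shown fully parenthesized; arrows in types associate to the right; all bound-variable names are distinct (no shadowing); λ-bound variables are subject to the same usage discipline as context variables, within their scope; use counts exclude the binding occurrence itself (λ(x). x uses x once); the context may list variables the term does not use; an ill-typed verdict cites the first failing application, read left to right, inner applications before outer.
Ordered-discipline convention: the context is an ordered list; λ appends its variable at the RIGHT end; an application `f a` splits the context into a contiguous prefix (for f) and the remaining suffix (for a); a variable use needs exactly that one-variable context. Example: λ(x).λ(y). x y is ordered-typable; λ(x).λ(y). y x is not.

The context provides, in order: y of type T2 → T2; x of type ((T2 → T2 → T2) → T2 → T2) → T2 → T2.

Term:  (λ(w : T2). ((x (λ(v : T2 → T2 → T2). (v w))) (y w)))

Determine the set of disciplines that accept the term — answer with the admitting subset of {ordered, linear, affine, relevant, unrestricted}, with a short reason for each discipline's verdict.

admitting disciplines: relevant, unrestricted
use counts: y ×1; x ×1; w (bound) ×2; v (bound) ×1
order of uses: x, v, w, y, w
typing: ✓ — T2 → T2
ordered: ✗, w ×2 used more than once (contraction)
linear: ✗, w ×2 used more than once (contraction)
affine: ✗, w ×2 used more than once (contraction)
relevant: ✓, y, x, w, v: all used, weakening unneeded
unrestricted: ✓, typability at T2 → T2 is all that's needed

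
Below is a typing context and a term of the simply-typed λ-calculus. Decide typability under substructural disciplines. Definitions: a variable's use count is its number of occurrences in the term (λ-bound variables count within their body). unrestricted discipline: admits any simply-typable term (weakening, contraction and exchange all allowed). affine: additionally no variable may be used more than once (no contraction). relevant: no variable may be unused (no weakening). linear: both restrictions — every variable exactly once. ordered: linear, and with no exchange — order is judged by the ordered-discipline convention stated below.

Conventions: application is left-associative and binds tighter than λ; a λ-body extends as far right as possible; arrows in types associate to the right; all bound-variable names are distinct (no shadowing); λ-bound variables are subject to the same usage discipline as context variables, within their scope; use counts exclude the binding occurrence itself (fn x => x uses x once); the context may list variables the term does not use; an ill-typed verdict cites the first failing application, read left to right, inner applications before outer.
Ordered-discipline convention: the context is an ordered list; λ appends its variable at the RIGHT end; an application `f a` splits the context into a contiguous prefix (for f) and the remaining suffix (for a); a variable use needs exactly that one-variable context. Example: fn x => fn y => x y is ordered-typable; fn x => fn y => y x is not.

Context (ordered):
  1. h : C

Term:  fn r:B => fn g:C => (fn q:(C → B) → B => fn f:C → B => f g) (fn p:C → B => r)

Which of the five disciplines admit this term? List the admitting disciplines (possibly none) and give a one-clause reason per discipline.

admitted by: affine, unrestricted
use counts: h=0, r [bound]=1, g [bound]=1, q [bound]=0, f [bound]=1, p [bound]=0
uses in reading order: f, g, r
typing: well-typed — term : B → C → (C → B) → B
ordered: ✗ — needs weakening: h, q, p unused
linear: ✗ — needs weakening: h, q, p unused
affine: ✓ — none of h, r, g, q, f, p used more than once
relevant: ✗ — needs weakening: h, q, p unused
unrestricted: ✓ — typability at B → C → (C → B) → B is all that's needed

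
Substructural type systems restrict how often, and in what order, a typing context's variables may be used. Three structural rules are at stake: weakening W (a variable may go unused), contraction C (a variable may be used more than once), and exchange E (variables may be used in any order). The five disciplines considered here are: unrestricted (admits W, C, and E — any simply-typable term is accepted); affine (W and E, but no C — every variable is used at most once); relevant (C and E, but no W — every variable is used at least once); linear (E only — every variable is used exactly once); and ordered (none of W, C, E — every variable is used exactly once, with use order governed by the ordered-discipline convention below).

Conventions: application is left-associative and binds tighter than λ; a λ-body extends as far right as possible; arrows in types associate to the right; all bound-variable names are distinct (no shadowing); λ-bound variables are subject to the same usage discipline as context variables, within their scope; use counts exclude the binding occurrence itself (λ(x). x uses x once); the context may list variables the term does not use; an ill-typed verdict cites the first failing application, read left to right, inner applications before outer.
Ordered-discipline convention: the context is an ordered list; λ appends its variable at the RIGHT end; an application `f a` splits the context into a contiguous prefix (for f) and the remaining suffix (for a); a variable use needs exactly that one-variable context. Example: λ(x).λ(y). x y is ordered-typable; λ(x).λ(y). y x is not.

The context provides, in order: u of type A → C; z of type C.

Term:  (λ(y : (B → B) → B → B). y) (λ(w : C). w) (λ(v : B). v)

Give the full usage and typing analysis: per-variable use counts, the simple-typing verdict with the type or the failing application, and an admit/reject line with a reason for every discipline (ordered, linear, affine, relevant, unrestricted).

variable uses: u: 0×, z: 0×, y (bound): 1×, w (bound): 1×, v (bound): 1×
order of uses: y, w, v
typing: ill-typed: a function awaiting (B → B) → B → B gets C → C
ordered: ✗ — the type mismatch rejects it
linear: ✗ — not simply typable
affine: ✗ — fails simple typing
relevant: ✗ — a type mismatch blocks all five
unrestricted: ✗ — the type mismatch rejects it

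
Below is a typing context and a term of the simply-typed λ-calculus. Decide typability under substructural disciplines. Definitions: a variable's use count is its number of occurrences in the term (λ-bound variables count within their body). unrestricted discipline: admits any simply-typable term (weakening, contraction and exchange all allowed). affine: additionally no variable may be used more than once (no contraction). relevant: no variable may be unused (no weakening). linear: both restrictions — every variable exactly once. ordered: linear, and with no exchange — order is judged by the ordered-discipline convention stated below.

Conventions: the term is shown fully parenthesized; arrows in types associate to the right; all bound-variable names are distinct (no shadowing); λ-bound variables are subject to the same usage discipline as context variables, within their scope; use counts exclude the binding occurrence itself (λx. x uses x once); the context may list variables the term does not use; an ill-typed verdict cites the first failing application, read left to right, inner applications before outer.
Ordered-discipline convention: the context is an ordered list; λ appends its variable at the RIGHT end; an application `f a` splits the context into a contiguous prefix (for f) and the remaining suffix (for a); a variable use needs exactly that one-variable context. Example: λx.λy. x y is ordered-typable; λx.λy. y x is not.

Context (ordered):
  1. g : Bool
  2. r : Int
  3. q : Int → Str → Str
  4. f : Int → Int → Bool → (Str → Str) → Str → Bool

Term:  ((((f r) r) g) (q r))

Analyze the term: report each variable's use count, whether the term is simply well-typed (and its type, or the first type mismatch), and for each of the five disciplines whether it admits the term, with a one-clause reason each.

variable uses: g: 1; r: 3; q: 1; f: 1
uses in reading order: f, r, r, g, q, r
typing: the term checks, with type Str → Bool
ordered: ✗ — r ×3 used more than once (contraction)
linear: ✗ — r ×3 used more than once (contraction)
affine: ✗ — r ×3 used more than once (contraction)
relevant: ✓ — none of g, r, q, f goes unused
unrestricted: ✓ — typability at Str → Bool is all that's needed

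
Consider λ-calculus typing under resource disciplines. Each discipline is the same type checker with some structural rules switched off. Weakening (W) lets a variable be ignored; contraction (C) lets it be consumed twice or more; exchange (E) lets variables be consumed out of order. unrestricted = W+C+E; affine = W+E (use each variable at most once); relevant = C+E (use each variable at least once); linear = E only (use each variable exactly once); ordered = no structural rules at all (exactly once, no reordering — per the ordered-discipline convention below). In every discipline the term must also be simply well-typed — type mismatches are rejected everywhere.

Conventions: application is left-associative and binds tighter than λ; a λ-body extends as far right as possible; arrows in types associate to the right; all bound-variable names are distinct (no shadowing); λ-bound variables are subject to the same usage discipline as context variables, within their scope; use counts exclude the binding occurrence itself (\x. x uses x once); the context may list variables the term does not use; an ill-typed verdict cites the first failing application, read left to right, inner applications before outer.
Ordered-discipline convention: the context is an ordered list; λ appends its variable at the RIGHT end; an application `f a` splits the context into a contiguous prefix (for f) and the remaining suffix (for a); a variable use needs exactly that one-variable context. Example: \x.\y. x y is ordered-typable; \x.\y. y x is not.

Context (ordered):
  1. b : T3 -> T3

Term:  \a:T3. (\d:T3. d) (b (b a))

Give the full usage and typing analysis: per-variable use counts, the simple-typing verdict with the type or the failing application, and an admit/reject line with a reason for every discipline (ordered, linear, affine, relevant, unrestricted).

counts: b ×2; a [bound] ×1; d [bound] ×1
left-to-right use order: d, b, b, a
typing: well-typed at T3 -> T3
ordered: ✗ — b ×2 used more than once (contraction)
linear: ✗ — b ×2 used more than once (contraction)
affine: ✗ — b ×2 used more than once (contraction)
relevant: ✓ — none of b, a, d goes unused
unrestricted: ✓ — simply typable at T3 -> T3; W, C, E all held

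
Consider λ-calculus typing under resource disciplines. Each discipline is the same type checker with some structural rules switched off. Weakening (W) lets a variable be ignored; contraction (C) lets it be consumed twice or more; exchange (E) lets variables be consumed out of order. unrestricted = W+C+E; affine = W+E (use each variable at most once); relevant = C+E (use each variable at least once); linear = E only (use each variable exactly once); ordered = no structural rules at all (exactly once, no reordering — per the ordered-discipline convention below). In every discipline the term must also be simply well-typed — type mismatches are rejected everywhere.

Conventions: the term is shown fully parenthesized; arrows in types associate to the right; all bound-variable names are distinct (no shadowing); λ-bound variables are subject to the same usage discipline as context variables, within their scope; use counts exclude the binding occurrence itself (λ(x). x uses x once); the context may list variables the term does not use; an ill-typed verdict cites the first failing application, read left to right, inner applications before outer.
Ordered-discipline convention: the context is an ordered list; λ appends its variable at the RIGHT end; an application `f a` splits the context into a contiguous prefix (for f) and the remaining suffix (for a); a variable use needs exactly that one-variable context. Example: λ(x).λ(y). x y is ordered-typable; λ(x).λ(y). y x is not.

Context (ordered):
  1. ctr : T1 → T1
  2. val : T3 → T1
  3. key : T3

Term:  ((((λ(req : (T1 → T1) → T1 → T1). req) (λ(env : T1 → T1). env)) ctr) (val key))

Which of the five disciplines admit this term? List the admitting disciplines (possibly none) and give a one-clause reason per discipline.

accepted by: ordered, linear, affine, relevant, unrestricted
usage: ctr: 1, val: 1, key: 1, req (bound): 1, env (bound): 1
use order (left to right): req, env, ctr, val, key
typing: well-typed at T1
ordered: ✓, ctr, val, key, req, env: once each, no exchange needed
linear: ✓, single use per variable (ctr, val, key, req, env)
affine: ✓, ctr, val, key, req, env: no repeats, contraction unneeded
relevant: ✓, every one of ctr, val, key, req, env appears
unrestricted: ✓, simply typable at T1; W, C, E all held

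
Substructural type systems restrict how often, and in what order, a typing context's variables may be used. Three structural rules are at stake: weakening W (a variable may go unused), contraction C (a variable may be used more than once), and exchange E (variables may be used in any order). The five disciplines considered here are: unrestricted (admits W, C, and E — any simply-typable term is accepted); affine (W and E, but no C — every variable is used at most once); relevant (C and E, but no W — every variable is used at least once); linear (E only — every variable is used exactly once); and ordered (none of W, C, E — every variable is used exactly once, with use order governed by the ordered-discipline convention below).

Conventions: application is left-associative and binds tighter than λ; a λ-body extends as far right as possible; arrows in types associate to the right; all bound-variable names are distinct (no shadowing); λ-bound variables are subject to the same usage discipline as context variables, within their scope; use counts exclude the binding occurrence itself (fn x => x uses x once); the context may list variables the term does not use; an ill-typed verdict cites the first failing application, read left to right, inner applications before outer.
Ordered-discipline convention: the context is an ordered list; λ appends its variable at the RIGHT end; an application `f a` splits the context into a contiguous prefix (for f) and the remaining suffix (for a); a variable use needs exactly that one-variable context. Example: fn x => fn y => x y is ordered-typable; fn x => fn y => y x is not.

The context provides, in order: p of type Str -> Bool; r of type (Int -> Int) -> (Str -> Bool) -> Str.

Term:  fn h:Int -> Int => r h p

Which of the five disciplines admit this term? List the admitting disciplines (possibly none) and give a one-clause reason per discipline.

admitting disciplines: linear, affine, relevant, unrestricted
use counts: p: 1, r: 1, h (λ-bound): 1
left-to-right use order: r, h, p
typing: ✓ — (Int -> Int) -> Str
ordered: ✗ — no ordered split (uses run r, h, p)
linear: ✓ — p, r, h: one use apiece
affine: ✓ — none of p, r, h used more than once
relevant: ✓ — at least one use each (p, r, h)
unrestricted: ✓ — typability at (Int -> Int) -> Str is all that's needed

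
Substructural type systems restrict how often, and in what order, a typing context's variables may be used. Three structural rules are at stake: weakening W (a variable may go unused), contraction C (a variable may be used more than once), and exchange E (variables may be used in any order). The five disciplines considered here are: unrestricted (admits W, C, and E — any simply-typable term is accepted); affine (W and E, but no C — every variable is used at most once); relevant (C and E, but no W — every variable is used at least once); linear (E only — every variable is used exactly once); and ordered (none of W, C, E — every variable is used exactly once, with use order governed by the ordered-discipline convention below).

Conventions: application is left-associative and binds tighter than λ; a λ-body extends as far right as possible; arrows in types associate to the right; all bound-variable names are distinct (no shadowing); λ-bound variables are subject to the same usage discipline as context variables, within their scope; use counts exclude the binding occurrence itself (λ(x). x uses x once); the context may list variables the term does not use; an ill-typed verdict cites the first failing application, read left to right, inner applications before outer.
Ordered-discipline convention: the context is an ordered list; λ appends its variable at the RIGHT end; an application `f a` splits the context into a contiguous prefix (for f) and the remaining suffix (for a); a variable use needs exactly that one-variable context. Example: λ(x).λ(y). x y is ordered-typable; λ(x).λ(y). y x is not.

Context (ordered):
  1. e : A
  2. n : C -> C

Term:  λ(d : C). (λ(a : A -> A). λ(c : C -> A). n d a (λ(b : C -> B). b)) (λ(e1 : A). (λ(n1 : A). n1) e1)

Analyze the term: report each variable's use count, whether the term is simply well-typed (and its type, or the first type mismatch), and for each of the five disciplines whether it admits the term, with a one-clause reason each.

usage: e: 0, n: 1, d (bound): 1, a (bound): 1, c (bound): 0, b (bound): 1, e1 (bound): 1, n1 (bound): 1
use order (left to right): n, d, a, b, n1, e1
typing: ill-typed: applying a non-function (C)
ordered ✗ (not simply typable)
linear ✗ (fails simple typing)
affine ✗ (a type mismatch blocks all five)
relevant ✗ (the type mismatch rejects it)
unrestricted ✗ (not simply typable)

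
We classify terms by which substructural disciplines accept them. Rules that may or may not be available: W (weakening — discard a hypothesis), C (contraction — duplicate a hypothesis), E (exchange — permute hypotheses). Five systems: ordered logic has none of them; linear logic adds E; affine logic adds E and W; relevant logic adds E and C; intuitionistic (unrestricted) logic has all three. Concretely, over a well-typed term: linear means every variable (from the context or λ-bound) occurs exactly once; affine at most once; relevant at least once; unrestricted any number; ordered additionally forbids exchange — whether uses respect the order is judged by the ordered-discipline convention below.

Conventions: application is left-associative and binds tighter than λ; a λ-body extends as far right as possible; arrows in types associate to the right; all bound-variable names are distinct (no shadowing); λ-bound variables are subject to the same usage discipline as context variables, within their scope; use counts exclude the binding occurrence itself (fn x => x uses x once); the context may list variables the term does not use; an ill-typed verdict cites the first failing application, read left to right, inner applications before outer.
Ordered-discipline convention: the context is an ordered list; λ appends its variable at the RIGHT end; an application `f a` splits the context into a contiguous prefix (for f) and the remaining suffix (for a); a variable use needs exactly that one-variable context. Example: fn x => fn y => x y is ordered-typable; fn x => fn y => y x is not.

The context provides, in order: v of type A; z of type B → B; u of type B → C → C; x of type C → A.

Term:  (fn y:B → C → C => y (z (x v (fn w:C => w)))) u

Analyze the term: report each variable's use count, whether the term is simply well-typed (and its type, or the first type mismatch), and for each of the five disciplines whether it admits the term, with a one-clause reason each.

usage: v: 1; z: 1; u: 1; x: 1; y [bound]: 1; w [bound]: 1
uses in reading order: y, z, x, v, w, u
typing: ill-typed: an argument A mismatches the expected C
ordered: ✗, not simply typable
linear: ✗, fails simple typing
affine: ✗, a type mismatch blocks all five
relevant: ✗, the type mismatch rejects it
unrestricted: ✗, not simply typable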